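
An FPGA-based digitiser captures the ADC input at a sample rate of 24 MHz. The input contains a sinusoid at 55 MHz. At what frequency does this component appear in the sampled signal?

55 MHz mod fs = 7 MHz.
7 MHz ≤ fs/2 = 12 MHz, appears at 7 MHz.

7 MHz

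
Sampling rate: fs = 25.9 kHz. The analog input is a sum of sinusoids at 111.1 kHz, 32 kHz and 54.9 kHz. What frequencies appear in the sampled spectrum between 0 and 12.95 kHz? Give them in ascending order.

3.1 kHz, 6.1 kHz, 7.5 kHz

fs/2 = 12.95 kHz.
111.1 kHz mod fs = 7.5 kHz.
7.5 kHz ≤ fs/2 = 12.95 kHz, appears at 7.5 kHz.
32 kHz mod fs = 6.1 kHz.
6.1 kHz ≤ fs/2 = 12.95 kHz, appears at 6.1 kHz.
54.9 kHz mod fs = 3.1 kHz.
3.1 kHz ≤ fs/2 = 12.95 kHz, appears at 3.1 kHz.
Distinct values: {3.1 kHz, 6.1 kHz, 7.5 kHz}.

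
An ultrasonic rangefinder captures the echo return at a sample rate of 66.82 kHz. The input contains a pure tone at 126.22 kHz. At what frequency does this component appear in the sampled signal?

126.22 kHz mod fs = 59.4 kHz.
59.4 kHz > fs/2 = 33.41 kHz, folds to fs − 59.4 kHz = 7.42 kHz.

7.42 kHz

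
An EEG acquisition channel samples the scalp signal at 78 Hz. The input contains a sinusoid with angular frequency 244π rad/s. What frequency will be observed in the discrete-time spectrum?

ω = 244π rad/s → f = ω/(2π) = 122 Hz.
122 Hz mod fs = 44 Hz.
44 Hz > fs/2 = 39 Hz, folds to fs − 44 Hz = 34 Hz.

34 Hz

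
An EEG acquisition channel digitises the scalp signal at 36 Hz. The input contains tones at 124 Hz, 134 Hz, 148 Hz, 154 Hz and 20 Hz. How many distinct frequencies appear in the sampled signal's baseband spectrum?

3

fs/2 = 18 Hz.
124 Hz mod fs = 16 Hz.
16 Hz ≤ fs/2 = 18 Hz, appears at 16 Hz.
134 Hz mod fs = 26 Hz.
26 Hz > fs/2 = 18 Hz, folds to fs − 26 Hz = 10 Hz.
148 Hz mod fs = 4 Hz.
4 Hz ≤ fs/2 = 18 Hz, appears at 4 Hz.
154 Hz mod fs = 10 Hz.
10 Hz ≤ fs/2 = 18 Hz, appears at 10 Hz.
20 Hz > fs/2 = 18 Hz, folds to fs − 20 Hz = 16 Hz.
Distinct values: {4 Hz, 10 Hz, 16 Hz} → 3.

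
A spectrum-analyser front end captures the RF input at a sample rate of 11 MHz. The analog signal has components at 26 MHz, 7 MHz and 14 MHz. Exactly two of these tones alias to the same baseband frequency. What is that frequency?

fs/2 = 5.5 MHz.
26 MHz mod fs = 4 MHz.
4 MHz ≤ fs/2 = 5.5 MHz, appears at 4 MHz.
7 MHz > fs/2 = 5.5 MHz, folds to fs − 7 MHz = 4 MHz.
14 MHz mod fs = 3 MHz.
3 MHz ≤ fs/2 = 5.5 MHz, appears at 3 MHz.
7 MHz and 26 MHz both map to 4 MHz.

4 MHz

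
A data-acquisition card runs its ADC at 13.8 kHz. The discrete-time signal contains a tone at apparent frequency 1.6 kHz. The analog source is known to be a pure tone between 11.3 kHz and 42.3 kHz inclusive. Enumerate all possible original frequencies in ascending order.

Frequencies that alias to 1.6 kHz are k·fs ± 1.6 kHz for integer k ≥ 0.
k=0: 1.6 kHz.
k=1: 12.2 kHz, 15.4 kHz.
k=2: 26 kHz, 29.2 kHz.
k=3: 39.8 kHz, 43 kHz.
k=4: 53.6 kHz, 56.8 kHz.
Within [11.3 kHz, 42.3 kHz]: 12.2 kHz, 15.4 kHz, 26 kHz, 29.2 kHz, 39.8 kHz.

12.2 kHz, 15.4 kHz, 26 kHz, 29.2 kHz, 39.8 kHz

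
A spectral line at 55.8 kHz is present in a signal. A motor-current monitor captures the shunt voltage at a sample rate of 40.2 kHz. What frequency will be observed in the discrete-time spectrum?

15.6 kHz

55.8 kHz mod fs = 15.6 kHz.
15.6 kHz ≤ fs/2 = 20.1 kHz, appears at 15.6 kHz.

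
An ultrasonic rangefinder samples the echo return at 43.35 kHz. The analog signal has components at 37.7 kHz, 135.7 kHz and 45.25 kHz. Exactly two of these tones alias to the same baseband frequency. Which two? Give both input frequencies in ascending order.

fs/2 = 21.675 kHz.
37.7 kHz > fs/2 = 21.675 kHz, folds to fs − 37.7 kHz = 5.65 kHz.
135.7 kHz mod fs = 5.65 kHz.
5.65 kHz ≤ fs/2 = 21.675 kHz, appears at 5.65 kHz.
45.25 kHz mod fs = 1.9 kHz.
1.9 kHz ≤ fs/2 = 21.675 kHz, appears at 1.9 kHz.
37.7 kHz and 135.7 kHz both map to 5.65 kHz.

37.7 kHz, 135.7 kHz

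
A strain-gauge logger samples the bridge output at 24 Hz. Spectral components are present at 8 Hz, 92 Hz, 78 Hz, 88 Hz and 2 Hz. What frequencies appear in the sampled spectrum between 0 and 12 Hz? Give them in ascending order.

2 Hz, 4 Hz, 6 Hz, 8 Hz

fs/2 = 12 Hz.
8 Hz ≤ fs/2 = 12 Hz, passes unchanged.
92 Hz mod fs = 20 Hz.
20 Hz > fs/2 = 12 Hz, folds to fs − 20 Hz = 4 Hz.
78 Hz mod fs = 6 Hz.
6 Hz ≤ fs/2 = 12 Hz, appears at 6 Hz.
88 Hz mod fs = 16 Hz.
16 Hz > fs/2 = 12 Hz, folds to fs − 16 Hz = 8 Hz.
2 Hz ≤ fs/2 = 12 Hz, passes unchanged.
Distinct values: {2 Hz, 4 Hz, 6 Hz, 8 Hz}.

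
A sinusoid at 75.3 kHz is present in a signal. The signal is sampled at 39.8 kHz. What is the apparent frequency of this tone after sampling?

75.3 kHz mod fs = 35.5 kHz.
35.5 kHz > fs/2 = 19.9 kHz, folds to fs − 35.5 kHz = 4.3 kHz.

4.3 kHz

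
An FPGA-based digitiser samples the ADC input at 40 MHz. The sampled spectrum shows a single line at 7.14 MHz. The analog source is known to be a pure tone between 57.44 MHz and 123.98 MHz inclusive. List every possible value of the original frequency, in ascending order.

72.86 MHz, 87.14 MHz, 112.86 MHz

Frequencies that alias to 7.14 MHz are k·fs ± 7.14 MHz for integer k ≥ 0.
k=0: 7.14 MHz.
k=1: 32.86 MHz, 47.14 MHz.
k=2: 72.86 MHz, 87.14 MHz.
k=3: 112.86 MHz, 127.14 MHz.
k=4: 152.86 MHz, 167.14 MHz.
Within [57.44 MHz, 123.98 MHz]: 72.86 MHz, 87.14 MHz, 112.86 MHz.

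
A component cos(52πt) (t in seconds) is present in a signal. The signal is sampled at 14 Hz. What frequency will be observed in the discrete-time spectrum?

ω = 52π rad/s → f = ω/(2π) = 26 Hz.
26 Hz mod fs = 12 Hz.
12 Hz > fs/2 = 7 Hz, folds to fs − 12 Hz = 2 Hz.

2 Hz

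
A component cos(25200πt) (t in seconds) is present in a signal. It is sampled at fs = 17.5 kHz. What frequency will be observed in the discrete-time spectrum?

ω = 25200π rad/s → f = ω/(2π) = 12600 Hz = 12.6 kHz.
12.6 kHz > fs/2 = 8.75 kHz, folds to fs − 12.6 kHz = 4.9 kHz.

4.9 kHz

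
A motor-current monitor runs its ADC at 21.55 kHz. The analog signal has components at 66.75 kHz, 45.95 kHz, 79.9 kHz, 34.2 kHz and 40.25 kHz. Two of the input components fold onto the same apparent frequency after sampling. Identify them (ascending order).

40.25 kHz, 45.95 kHz

fs/2 = 10.775 kHz.
66.75 kHz mod fs = 2.1 kHz.
2.1 kHz ≤ fs/2 = 10.775 kHz, appears at 2.1 kHz.
45.95 kHz mod fs = 2.85 kHz.
2.85 kHz ≤ fs/2 = 10.775 kHz, appears at 2.85 kHz.
79.9 kHz mod fs = 15.25 kHz.
15.25 kHz > fs/2 = 10.775 kHz, folds to fs − 15.25 kHz = 6.3 kHz.
34.2 kHz mod fs = 12.65 kHz.
12.65 kHz > fs/2 = 10.775 kHz, folds to fs − 12.65 kHz = 8.9 kHz.
40.25 kHz mod fs = 18.7 kHz.
18.7 kHz > fs/2 = 10.775 kHz, folds to fs − 18.7 kHz = 2.85 kHz.
40.25 kHz and 45.95 kHz both map to 2.85 kHz.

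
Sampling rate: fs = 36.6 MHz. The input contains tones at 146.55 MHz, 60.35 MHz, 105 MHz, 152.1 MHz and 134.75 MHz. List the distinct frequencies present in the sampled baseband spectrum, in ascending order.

0.15 MHz, 4.8 MHz, 5.7 MHz, 11.65 MHz, 12.85 MHz

fs/2 = 18.3 MHz.
146.55 MHz mod fs = 0.15 MHz.
0.15 MHz ≤ fs/2 = 18.3 MHz, appears at 0.15 MHz.
60.35 MHz mod fs = 23.75 MHz.
23.75 MHz > fs/2 = 18.3 MHz, folds to fs − 23.75 MHz = 12.85 MHz.
105 MHz mod fs = 31.8 MHz.
31.8 MHz > fs/2 = 18.3 MHz, folds to fs − 31.8 MHz = 4.8 MHz.
152.1 MHz mod fs = 5.7 MHz.
5.7 MHz ≤ fs/2 = 18.3 MHz, appears at 5.7 MHz.
134.75 MHz mod fs = 24.95 MHz.
24.95 MHz > fs/2 = 18.3 MHz, folds to fs − 24.95 MHz = 11.65 MHz.
Distinct values: {0.15 MHz, 4.8 MHz, 5.7 MHz, 11.65 MHz, 12.85 MHz}.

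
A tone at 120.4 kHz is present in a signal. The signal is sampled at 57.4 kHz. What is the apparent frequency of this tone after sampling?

5.6 kHz

120.4 kHz mod fs = 5.6 kHz.
5.6 kHz ≤ fs/2 = 28.7 kHz, appears at 5.6 kHz.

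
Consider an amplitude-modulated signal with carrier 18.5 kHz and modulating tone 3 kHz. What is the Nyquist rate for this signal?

AM sidebands sit at fc ± fm = 15.5 kHz and 21.5 kHz.
Highest-frequency component: 21.5 kHz.
Nyquist rate = 2 × 21.5 kHz = 43 kHz.

43 kHz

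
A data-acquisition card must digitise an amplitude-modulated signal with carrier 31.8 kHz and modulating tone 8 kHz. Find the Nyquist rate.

79.6 kHz

AM sidebands sit at fc ± fm = 23.8 kHz and 39.8 kHz.
Highest-frequency component: 39.8 kHz.
Nyquist rate = 2 × 39.8 kHz = 79.6 kHz.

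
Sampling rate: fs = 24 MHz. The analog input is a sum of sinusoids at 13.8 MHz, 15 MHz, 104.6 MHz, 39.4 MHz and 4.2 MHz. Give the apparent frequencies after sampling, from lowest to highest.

4.2 MHz, 8.6 MHz, 9 MHz, 10.2 MHz

fs/2 = 12 MHz.
13.8 MHz > fs/2 = 12 MHz, folds to fs − 13.8 MHz = 10.2 MHz.
15 MHz > fs/2 = 12 MHz, folds to fs − 15 MHz = 9 MHz.
104.6 MHz mod fs = 8.6 MHz.
8.6 MHz ≤ fs/2 = 12 MHz, appears at 8.6 MHz.
39.4 MHz mod fs = 15.4 MHz.
15.4 MHz > fs/2 = 12 MHz, folds to fs − 15.4 MHz = 8.6 MHz.
4.2 MHz ≤ fs/2 = 12 MHz, passes unchanged.
Distinct values: {4.2 MHz, 8.6 MHz, 9 MHz, 10.2 MHz}.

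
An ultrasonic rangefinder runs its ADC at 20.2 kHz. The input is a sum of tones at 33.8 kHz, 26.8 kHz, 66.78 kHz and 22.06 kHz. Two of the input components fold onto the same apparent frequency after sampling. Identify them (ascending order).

fs/2 = 10.1 kHz.
33.8 kHz mod fs = 13.6 kHz.
13.6 kHz > fs/2 = 10.1 kHz, folds to fs − 13.6 kHz = 6.6 kHz.
26.8 kHz mod fs = 6.6 kHz.
6.6 kHz ≤ fs/2 = 10.1 kHz, appears at 6.6 kHz.
66.78 kHz mod fs = 6.18 kHz.
6.18 kHz ≤ fs/2 = 10.1 kHz, appears at 6.18 kHz.
22.06 kHz mod fs = 1.86 kHz.
1.86 kHz ≤ fs/2 = 10.1 kHz, appears at 1.86 kHz.
26.8 kHz and 33.8 kHz both map to 6.6 kHz.

26.8 kHz, 33.8 kHz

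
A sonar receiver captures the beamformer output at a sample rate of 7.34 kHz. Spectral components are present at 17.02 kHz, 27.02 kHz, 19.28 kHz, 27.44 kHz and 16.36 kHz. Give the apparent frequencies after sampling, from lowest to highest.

1.68 kHz, 1.92 kHz, 2.34 kHz, 2.74 kHz

fs/2 = 3.67 kHz.
17.02 kHz mod fs = 2.34 kHz.
2.34 kHz ≤ fs/2 = 3.67 kHz, appears at 2.34 kHz.
27.02 kHz mod fs = 5 kHz.
5 kHz > fs/2 = 3.67 kHz, folds to fs − 5 kHz = 2.34 kHz.
19.28 kHz mod fs = 4.6 kHz.
4.6 kHz > fs/2 = 3.67 kHz, folds to fs − 4.6 kHz = 2.74 kHz.
27.44 kHz mod fs = 5.42 kHz.
5.42 kHz > fs/2 = 3.67 kHz, folds to fs − 5.42 kHz = 1.92 kHz.
16.36 kHz mod fs = 1.68 kHz.
1.68 kHz ≤ fs/2 = 3.67 kHz, appears at 1.68 kHz.
Distinct values: {1.68 kHz, 1.92 kHz, 2.34 kHz, 2.74 kHz}.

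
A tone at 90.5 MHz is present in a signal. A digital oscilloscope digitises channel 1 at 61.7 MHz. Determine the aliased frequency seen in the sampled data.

90.5 MHz mod fs = 28.8 MHz.
28.8 MHz ≤ fs/2 = 30.85 MHz, appears at 28.8 MHz.

28.8 MHz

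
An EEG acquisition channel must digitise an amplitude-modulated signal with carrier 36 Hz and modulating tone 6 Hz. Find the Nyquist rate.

84 Hz

AM sidebands sit at fc ± fm = 30 Hz and 42 Hz.
Highest-frequency component: 42 Hz.
Nyquist rate = 2 × 42 Hz = 84 Hz.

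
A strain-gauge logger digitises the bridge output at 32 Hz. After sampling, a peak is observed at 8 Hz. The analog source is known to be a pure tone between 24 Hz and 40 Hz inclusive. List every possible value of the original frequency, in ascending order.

Frequencies that alias to 8 Hz are k·fs ± 8 Hz for integer k ≥ 0.
k=0: 8 Hz.
k=1: 24 Hz, 40 Hz.
k=2: 56 Hz, 72 Hz.
Within [24 Hz, 40 Hz]: 24 Hz, 40 Hz.

24 Hz, 40 Hz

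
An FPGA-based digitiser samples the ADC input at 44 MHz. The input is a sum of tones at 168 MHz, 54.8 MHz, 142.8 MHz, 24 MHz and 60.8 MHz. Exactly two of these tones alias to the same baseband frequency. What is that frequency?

10.8 MHz

fs/2 = 22 MHz.
168 MHz mod fs = 36 MHz.
36 MHz > fs/2 = 22 MHz, folds to fs − 36 MHz = 8 MHz.
54.8 MHz mod fs = 10.8 MHz.
10.8 MHz ≤ fs/2 = 22 MHz, appears at 10.8 MHz.
142.8 MHz mod fs = 10.8 MHz.
10.8 MHz ≤ fs/2 = 22 MHz, appears at 10.8 MHz.
24 MHz > fs/2 = 22 MHz, folds to fs − 24 MHz = 20 MHz.
60.8 MHz mod fs = 16.8 MHz.
16.8 MHz ≤ fs/2 = 22 MHz, appears at 16.8 MHz.
54.8 MHz and 142.8 MHz both map to 10.8 MHz.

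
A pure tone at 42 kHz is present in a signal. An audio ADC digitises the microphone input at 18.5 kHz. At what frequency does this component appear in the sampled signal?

42 kHz mod fs = 5 kHz.
5 kHz ≤ fs/2 = 9.25 kHz, appears at 5 kHz.

5 kHz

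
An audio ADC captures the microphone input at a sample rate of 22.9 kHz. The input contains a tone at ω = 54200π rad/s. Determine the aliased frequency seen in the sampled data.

4.2 kHz

ω = 54200π rad/s → f = ω/(2π) = 27100 Hz = 27.1 kHz.
27.1 kHz mod fs = 4.2 kHz.
4.2 kHz ≤ fs/2 = 11.45 kHz, appears at 4.2 kHz.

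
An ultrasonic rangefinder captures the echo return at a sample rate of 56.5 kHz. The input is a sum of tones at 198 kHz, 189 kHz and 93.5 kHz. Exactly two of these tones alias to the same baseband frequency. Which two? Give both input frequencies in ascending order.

fs/2 = 28.25 kHz.
198 kHz mod fs = 28.5 kHz.
28.5 kHz > fs/2 = 28.25 kHz, folds to fs − 28.5 kHz = 28 kHz.
189 kHz mod fs = 19.5 kHz.
19.5 kHz ≤ fs/2 = 28.25 kHz, appears at 19.5 kHz.
93.5 kHz mod fs = 37 kHz.
37 kHz > fs/2 = 28.25 kHz, folds to fs − 37 kHz = 19.5 kHz.
93.5 kHz and 189 kHz both map to 19.5 kHz.

93.5 kHz, 189 kHz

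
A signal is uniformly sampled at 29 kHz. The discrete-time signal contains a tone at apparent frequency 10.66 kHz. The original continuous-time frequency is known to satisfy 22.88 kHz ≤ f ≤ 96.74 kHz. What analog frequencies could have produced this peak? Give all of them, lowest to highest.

Frequencies that alias to 10.66 kHz are k·fs ± 10.66 kHz for integer k ≥ 0.
k=0: 10.66 kHz.
k=1: 18.34 kHz, 39.66 kHz.
k=2: 47.34 kHz, 68.66 kHz.
k=3: 76.34 kHz, 97.66 kHz.
k=4: 105.34 kHz, 126.66 kHz.
Within [22.88 kHz, 96.74 kHz]: 39.66 kHz, 47.34 kHz, 68.66 kHz, 76.34 kHz.

39.66 kHz, 47.34 kHz, 68.66 kHz, 76.34 kHz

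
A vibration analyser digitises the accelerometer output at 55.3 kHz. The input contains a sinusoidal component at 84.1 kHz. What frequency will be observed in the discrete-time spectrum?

84.1 kHz mod fs = 28.8 kHz.
28.8 kHz > fs/2 = 27.65 kHz, folds to fs − 28.8 kHz = 26.5 kHz.

26.5 kHz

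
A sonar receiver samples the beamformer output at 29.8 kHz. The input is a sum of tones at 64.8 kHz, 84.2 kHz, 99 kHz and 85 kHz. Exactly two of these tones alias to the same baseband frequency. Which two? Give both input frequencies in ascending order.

64.8 kHz, 84.2 kHz

fs/2 = 14.9 kHz.
64.8 kHz mod fs = 5.2 kHz.
5.2 kHz ≤ fs/2 = 14.9 kHz, appears at 5.2 kHz.
84.2 kHz mod fs = 24.6 kHz.
24.6 kHz > fs/2 = 14.9 kHz, folds to fs − 24.6 kHz = 5.2 kHz.
99 kHz mod fs = 9.6 kHz.
9.6 kHz ≤ fs/2 = 14.9 kHz, appears at 9.6 kHz.
85 kHz mod fs = 25.4 kHz.
25.4 kHz > fs/2 = 14.9 kHz, folds to fs − 25.4 kHz = 4.4 kHz.
64.8 kHz and 84.2 kHz both map to 5.2 kHz.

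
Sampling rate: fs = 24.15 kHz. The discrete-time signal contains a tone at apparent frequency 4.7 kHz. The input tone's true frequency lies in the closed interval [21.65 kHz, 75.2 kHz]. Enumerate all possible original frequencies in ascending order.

Frequencies that alias to 4.7 kHz are k·fs ± 4.7 kHz for integer k ≥ 0.
k=0: 4.7 kHz.
k=1: 19.45 kHz, 28.85 kHz.
k=2: 43.6 kHz, 53 kHz.
k=3: 67.75 kHz, 77.15 kHz.
k=4: 91.9 kHz, 101.3 kHz.
Within [21.65 kHz, 75.2 kHz]: 28.85 kHz, 43.6 kHz, 53 kHz, 67.75 kHz.

28.85 kHz, 43.6 kHz, 53 kHz, 67.75 kHz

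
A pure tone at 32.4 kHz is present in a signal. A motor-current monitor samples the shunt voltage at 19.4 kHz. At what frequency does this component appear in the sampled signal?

6.4 kHz

32.4 kHz mod fs = 13 kHz.
13 kHz > fs/2 = 9.7 kHz, folds to fs − 13 kHz = 6.4 kHz.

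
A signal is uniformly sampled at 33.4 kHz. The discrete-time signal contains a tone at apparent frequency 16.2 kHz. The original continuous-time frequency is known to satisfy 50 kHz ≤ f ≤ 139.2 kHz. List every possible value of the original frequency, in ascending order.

50.6 kHz, 83 kHz, 84 kHz, 116.4 kHz, 117.4 kHz

Frequencies that alias to 16.2 kHz are k·fs ± 16.2 kHz for integer k ≥ 0.
k=0: 16.2 kHz.
k=1: 17.2 kHz, 49.6 kHz.
k=2: 50.6 kHz, 83 kHz.
k=3: 84 kHz, 116.4 kHz.
k=4: 117.4 kHz, 149.8 kHz.
k=5: 150.8 kHz, 183.2 kHz.
Within [50 kHz, 139.2 kHz]: 50.6 kHz, 83 kHz, 84 kHz, 116.4 kHz, 117.4 kHz.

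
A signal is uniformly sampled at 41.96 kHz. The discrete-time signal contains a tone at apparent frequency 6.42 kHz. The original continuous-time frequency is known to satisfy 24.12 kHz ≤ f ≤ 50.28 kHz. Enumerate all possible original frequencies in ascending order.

35.54 kHz, 48.38 kHz

Frequencies that alias to 6.42 kHz are k·fs ± 6.42 kHz for integer k ≥ 0.
k=0: 6.42 kHz.
k=1: 35.54 kHz, 48.38 kHz.
k=2: 77.5 kHz, 90.34 kHz.
Within [24.12 kHz, 50.28 kHz]: 35.54 kHz, 48.38 kHz.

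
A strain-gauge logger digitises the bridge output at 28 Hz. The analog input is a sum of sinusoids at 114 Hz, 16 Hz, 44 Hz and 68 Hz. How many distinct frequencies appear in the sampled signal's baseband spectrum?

fs/2 = 14 Hz.
114 Hz mod fs = 2 Hz.
2 Hz ≤ fs/2 = 14 Hz, appears at 2 Hz.
16 Hz > fs/2 = 14 Hz, folds to fs − 16 Hz = 12 Hz.
44 Hz mod fs = 16 Hz.
16 Hz > fs/2 = 14 Hz, folds to fs − 16 Hz = 12 Hz.
68 Hz mod fs = 12 Hz.
12 Hz ≤ fs/2 = 14 Hz, appears at 12 Hz.
Distinct values: {2 Hz, 12 Hz} → 2.

2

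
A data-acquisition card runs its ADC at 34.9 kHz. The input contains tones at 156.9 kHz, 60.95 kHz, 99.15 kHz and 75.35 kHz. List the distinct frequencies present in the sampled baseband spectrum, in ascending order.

fs/2 = 17.45 kHz.
156.9 kHz mod fs = 17.3 kHz.
17.3 kHz ≤ fs/2 = 17.45 kHz, appears at 17.3 kHz.
60.95 kHz mod fs = 26.05 kHz.
26.05 kHz > fs/2 = 17.45 kHz, folds to fs − 26.05 kHz = 8.85 kHz.
99.15 kHz mod fs = 29.35 kHz.
29.35 kHz > fs/2 = 17.45 kHz, folds to fs − 29.35 kHz = 5.55 kHz.
75.35 kHz mod fs = 5.55 kHz.
5.55 kHz ≤ fs/2 = 17.45 kHz, appears at 5.55 kHz.
Distinct values: {5.55 kHz, 8.85 kHz, 17.3 kHz}.

5.55 kHz, 8.85 kHz, 17.3 kHz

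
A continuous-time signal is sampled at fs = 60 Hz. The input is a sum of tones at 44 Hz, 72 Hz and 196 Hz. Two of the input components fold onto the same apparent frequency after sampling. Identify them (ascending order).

44 Hz, 196 Hz

fs/2 = 30 Hz.
44 Hz > fs/2 = 30 Hz, folds to fs − 44 Hz = 16 Hz.
72 Hz mod fs = 12 Hz.
12 Hz ≤ fs/2 = 30 Hz, appears at 12 Hz.
196 Hz mod fs = 16 Hz.
16 Hz ≤ fs/2 = 30 Hz, appears at 16 Hz.
44 Hz and 196 Hz both map to 16 Hz.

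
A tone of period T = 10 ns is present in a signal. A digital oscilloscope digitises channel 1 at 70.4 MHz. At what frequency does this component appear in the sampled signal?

29.6 MHz

T = 10 ns → f = 1/T = 100 MHz.
100 MHz mod fs = 29.6 MHz.
29.6 MHz ≤ fs/2 = 35.2 MHz, appears at 29.6 MHz.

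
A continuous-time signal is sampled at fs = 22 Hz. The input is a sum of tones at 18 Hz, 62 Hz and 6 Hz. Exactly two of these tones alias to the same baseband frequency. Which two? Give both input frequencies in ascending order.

fs/2 = 11 Hz.
18 Hz > fs/2 = 11 Hz, folds to fs − 18 Hz = 4 Hz.
62 Hz mod fs = 18 Hz.
18 Hz > fs/2 = 11 Hz, folds to fs − 18 Hz = 4 Hz.
6 Hz ≤ fs/2 = 11 Hz, passes unchanged.
18 Hz and 62 Hz both map to 4 Hz.

18 Hz, 62 Hz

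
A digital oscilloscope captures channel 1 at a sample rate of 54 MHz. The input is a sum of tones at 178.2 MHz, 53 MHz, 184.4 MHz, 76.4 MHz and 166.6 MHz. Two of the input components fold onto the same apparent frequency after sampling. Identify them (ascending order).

76.4 MHz, 184.4 MHz

fs/2 = 27 MHz.
178.2 MHz mod fs = 16.2 MHz.
16.2 MHz ≤ fs/2 = 27 MHz, appears at 16.2 MHz.
53 MHz > fs/2 = 27 MHz, folds to fs − 53 MHz = 1 MHz.
184.4 MHz mod fs = 22.4 MHz.
22.4 MHz ≤ fs/2 = 27 MHz, appears at 22.4 MHz.
76.4 MHz mod fs = 22.4 MHz.
22.4 MHz ≤ fs/2 = 27 MHz, appears at 22.4 MHz.
166.6 MHz mod fs = 4.6 MHz.
4.6 MHz ≤ fs/2 = 27 MHz, appears at 4.6 MHz.
76.4 MHz and 184.4 MHz both map to 22.4 MHz.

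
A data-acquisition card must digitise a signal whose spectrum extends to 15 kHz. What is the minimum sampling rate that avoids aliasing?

Nyquist rate = 2 × 15 kHz = 30 kHz.

30 kHz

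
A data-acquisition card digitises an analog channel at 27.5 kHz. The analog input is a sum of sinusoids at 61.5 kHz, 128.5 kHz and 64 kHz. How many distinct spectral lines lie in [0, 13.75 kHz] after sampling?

fs/2 = 13.75 kHz.
61.5 kHz mod fs = 6.5 kHz.
6.5 kHz ≤ fs/2 = 13.75 kHz, appears at 6.5 kHz.
128.5 kHz mod fs = 18.5 kHz.
18.5 kHz > fs/2 = 13.75 kHz, folds to fs − 18.5 kHz = 9 kHz.
64 kHz mod fs = 9 kHz.
9 kHz ≤ fs/2 = 13.75 kHz, appears at 9 kHz.
Distinct values: {6.5 kHz, 9 kHz} → 2.

2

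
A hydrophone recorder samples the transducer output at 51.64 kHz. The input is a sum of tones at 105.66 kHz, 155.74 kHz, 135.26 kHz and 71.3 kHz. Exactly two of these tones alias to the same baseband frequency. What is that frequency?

fs/2 = 25.82 kHz.
105.66 kHz mod fs = 2.38 kHz.
2.38 kHz ≤ fs/2 = 25.82 kHz, appears at 2.38 kHz.
155.74 kHz mod fs = 0.82 kHz.
0.82 kHz ≤ fs/2 = 25.82 kHz, appears at 0.82 kHz.
135.26 kHz mod fs = 31.98 kHz.
31.98 kHz > fs/2 = 25.82 kHz, folds to fs − 31.98 kHz = 19.66 kHz.
71.3 kHz mod fs = 19.66 kHz.
19.66 kHz ≤ fs/2 = 25.82 kHz, appears at 19.66 kHz.
71.3 kHz and 135.26 kHz both map to 19.66 kHz.

19.66 kHz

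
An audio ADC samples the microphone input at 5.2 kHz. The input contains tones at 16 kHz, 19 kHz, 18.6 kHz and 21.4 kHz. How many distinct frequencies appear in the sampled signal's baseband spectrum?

4

fs/2 = 2.6 kHz.
16 kHz mod fs = 0.4 kHz.
0.4 kHz ≤ fs/2 = 2.6 kHz, appears at 0.4 kHz.
19 kHz mod fs = 3.4 kHz.
3.4 kHz > fs/2 = 2.6 kHz, folds to fs − 3.4 kHz = 1.8 kHz.
18.6 kHz mod fs = 3 kHz.
3 kHz > fs/2 = 2.6 kHz, folds to fs − 3 kHz = 2.2 kHz.
21.4 kHz mod fs = 0.6 kHz.
0.6 kHz ≤ fs/2 = 2.6 kHz, appears at 0.6 kHz.
Distinct values: {0.4 kHz, 0.6 kHz, 1.8 kHz, 2.2 kHz} → 4.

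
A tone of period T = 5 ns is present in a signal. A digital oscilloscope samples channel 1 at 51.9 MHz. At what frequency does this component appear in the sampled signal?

T = 5 ns → f = 1/T = 200 MHz.
200 MHz mod fs = 44.3 MHz.
44.3 MHz > fs/2 = 25.95 MHz, folds to fs − 44.3 MHz = 7.6 MHz.

7.6 MHz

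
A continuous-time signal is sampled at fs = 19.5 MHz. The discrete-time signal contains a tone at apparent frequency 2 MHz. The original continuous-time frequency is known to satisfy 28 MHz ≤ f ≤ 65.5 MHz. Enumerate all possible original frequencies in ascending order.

Frequencies that alias to 2 MHz are k·fs ± 2 MHz for integer k ≥ 0.
k=0: 2 MHz.
k=1: 17.5 MHz, 21.5 MHz.
k=2: 37 MHz, 41 MHz.
k=3: 56.5 MHz, 60.5 MHz.
k=4: 76 MHz, 80 MHz.
Within [28 MHz, 65.5 MHz]: 37 MHz, 41 MHz, 56.5 MHz, 60.5 MHz.

37 MHz, 41 MHz, 56.5 MHz, 60.5 MHz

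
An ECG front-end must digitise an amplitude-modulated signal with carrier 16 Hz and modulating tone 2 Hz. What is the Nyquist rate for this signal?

AM sidebands sit at fc ± fm = 14 Hz and 18 Hz.
Highest-frequency component: 18 Hz.
Nyquist rate = 2 × 18 Hz = 36 Hz.

36 Hz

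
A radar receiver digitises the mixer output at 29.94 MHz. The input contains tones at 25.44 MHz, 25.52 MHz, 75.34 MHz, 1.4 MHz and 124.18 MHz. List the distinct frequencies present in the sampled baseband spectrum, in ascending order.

1.4 MHz, 4.42 MHz, 4.5 MHz, 14.48 MHz

fs/2 = 14.97 MHz.
25.44 MHz > fs/2 = 14.97 MHz, folds to fs − 25.44 MHz = 4.5 MHz.
25.52 MHz > fs/2 = 14.97 MHz, folds to fs − 25.52 MHz = 4.42 MHz.
75.34 MHz mod fs = 15.46 MHz.
15.46 MHz > fs/2 = 14.97 MHz, folds to fs − 15.46 MHz = 14.48 MHz.
1.4 MHz ≤ fs/2 = 14.97 MHz, passes unchanged.
124.18 MHz mod fs = 4.42 MHz.
4.42 MHz ≤ fs/2 = 14.97 MHz, appears at 4.42 MHz.
Distinct values: {1.4 MHz, 4.42 MHz, 4.5 MHz, 14.48 MHz}.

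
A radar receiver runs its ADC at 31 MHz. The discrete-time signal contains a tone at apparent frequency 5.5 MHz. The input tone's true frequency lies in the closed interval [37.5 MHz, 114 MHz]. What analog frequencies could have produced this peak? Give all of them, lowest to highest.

Frequencies that alias to 5.5 MHz are k·fs ± 5.5 MHz for integer k ≥ 0.
k=0: 5.5 MHz.
k=1: 25.5 MHz, 36.5 MHz.
k=2: 56.5 MHz, 67.5 MHz.
k=3: 87.5 MHz, 98.5 MHz.
k=4: 118.5 MHz, 129.5 MHz.
Within [37.5 MHz, 114 MHz]: 56.5 MHz, 67.5 MHz, 87.5 MHz, 98.5 MHz.

56.5 MHz, 67.5 MHz, 87.5 MHz, 98.5 MHz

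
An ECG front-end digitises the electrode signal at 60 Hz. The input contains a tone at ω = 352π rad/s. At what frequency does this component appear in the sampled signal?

ω = 352π rad/s → f = ω/(2π) = 176 Hz.
176 Hz mod fs = 56 Hz.
56 Hz > fs/2 = 30 Hz, folds to fs − 56 Hz = 4 Hz.

4 Hz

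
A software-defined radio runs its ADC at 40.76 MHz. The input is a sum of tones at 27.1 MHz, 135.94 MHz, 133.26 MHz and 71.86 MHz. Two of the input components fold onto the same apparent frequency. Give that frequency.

fs/2 = 20.38 MHz.
27.1 MHz > fs/2 = 20.38 MHz, folds to fs − 27.1 MHz = 13.66 MHz.
135.94 MHz mod fs = 13.66 MHz.
13.66 MHz ≤ fs/2 = 20.38 MHz, appears at 13.66 MHz.
133.26 MHz mod fs = 10.98 MHz.
10.98 MHz ≤ fs/2 = 20.38 MHz, appears at 10.98 MHz.
71.86 MHz mod fs = 31.1 MHz.
31.1 MHz > fs/2 = 20.38 MHz, folds to fs − 31.1 MHz = 9.66 MHz.
27.1 MHz and 135.94 MHz both map to 13.66 MHz.

13.66 MHz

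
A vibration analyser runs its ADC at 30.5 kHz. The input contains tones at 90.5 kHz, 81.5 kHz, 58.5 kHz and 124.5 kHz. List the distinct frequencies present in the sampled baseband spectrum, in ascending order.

fs/2 = 15.25 kHz.
90.5 kHz mod fs = 29.5 kHz.
29.5 kHz > fs/2 = 15.25 kHz, folds to fs − 29.5 kHz = 1 kHz.
81.5 kHz mod fs = 20.5 kHz.
20.5 kHz > fs/2 = 15.25 kHz, folds to fs − 20.5 kHz = 10 kHz.
58.5 kHz mod fs = 28 kHz.
28 kHz > fs/2 = 15.25 kHz, folds to fs − 28 kHz = 2.5 kHz.
124.5 kHz mod fs = 2.5 kHz.
2.5 kHz ≤ fs/2 = 15.25 kHz, appears at 2.5 kHz.
Distinct values: {1 kHz, 2.5 kHz, 10 kHz}.

1 kHz, 2.5 kHz, 10 kHz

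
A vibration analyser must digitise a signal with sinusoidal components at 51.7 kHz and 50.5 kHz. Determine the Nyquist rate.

103.4 kHz

Highest-frequency component: 51.7 kHz.
Nyquist rate = 2 × 51.7 kHz = 103.4 kHz.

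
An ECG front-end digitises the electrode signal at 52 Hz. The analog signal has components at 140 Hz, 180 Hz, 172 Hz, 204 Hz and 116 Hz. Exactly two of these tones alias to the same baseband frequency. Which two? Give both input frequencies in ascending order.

fs/2 = 26 Hz.
140 Hz mod fs = 36 Hz.
36 Hz > fs/2 = 26 Hz, folds to fs − 36 Hz = 16 Hz.
180 Hz mod fs = 24 Hz.
24 Hz ≤ fs/2 = 26 Hz, appears at 24 Hz.
172 Hz mod fs = 16 Hz.
16 Hz ≤ fs/2 = 26 Hz, appears at 16 Hz.
204 Hz mod fs = 48 Hz.
48 Hz > fs/2 = 26 Hz, folds to fs − 48 Hz = 4 Hz.
116 Hz mod fs = 12 Hz.
12 Hz ≤ fs/2 = 26 Hz, appears at 12 Hz.
140 Hz and 172 Hz both map to 16 Hz.

140 Hz, 172 Hz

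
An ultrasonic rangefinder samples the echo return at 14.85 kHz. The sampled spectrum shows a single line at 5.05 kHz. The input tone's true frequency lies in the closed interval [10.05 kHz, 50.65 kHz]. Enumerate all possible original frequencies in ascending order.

Frequencies that alias to 5.05 kHz are k·fs ± 5.05 kHz for integer k ≥ 0.
k=0: 5.05 kHz.
k=1: 9.8 kHz, 19.9 kHz.
k=2: 24.65 kHz, 34.75 kHz.
k=3: 39.5 kHz, 49.6 kHz.
k=4: 54.35 kHz, 64.45 kHz.
Within [10.05 kHz, 50.65 kHz]: 19.9 kHz, 24.65 kHz, 34.75 kHz, 39.5 kHz, 49.6 kHz.

19.9 kHz, 24.65 kHz, 34.75 kHz, 39.5 kHz, 49.6 kHz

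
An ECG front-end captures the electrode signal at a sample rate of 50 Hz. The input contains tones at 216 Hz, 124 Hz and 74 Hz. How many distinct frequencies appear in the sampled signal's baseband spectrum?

fs/2 = 25 Hz.
216 Hz mod fs = 16 Hz.
16 Hz ≤ fs/2 = 25 Hz, appears at 16 Hz.
124 Hz mod fs = 24 Hz.
24 Hz ≤ fs/2 = 25 Hz, appears at 24 Hz.
74 Hz mod fs = 24 Hz.
24 Hz ≤ fs/2 = 25 Hz, appears at 24 Hz.
Distinct values: {16 Hz, 24 Hz} → 2.

2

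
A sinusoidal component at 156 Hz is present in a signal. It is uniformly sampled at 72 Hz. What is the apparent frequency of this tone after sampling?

156 Hz mod fs = 12 Hz.
12 Hz ≤ fs/2 = 36 Hz, appears at 12 Hz.

12 Hz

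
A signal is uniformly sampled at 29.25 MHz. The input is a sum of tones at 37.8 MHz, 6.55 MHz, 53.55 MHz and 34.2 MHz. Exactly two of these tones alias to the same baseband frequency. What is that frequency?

4.95 MHz

fs/2 = 14.625 MHz.
37.8 MHz mod fs = 8.55 MHz.
8.55 MHz ≤ fs/2 = 14.625 MHz, appears at 8.55 MHz.
6.55 MHz ≤ fs/2 = 14.625 MHz, passes unchanged.
53.55 MHz mod fs = 24.3 MHz.
24.3 MHz > fs/2 = 14.625 MHz, folds to fs − 24.3 MHz = 4.95 MHz.
34.2 MHz mod fs = 4.95 MHz.
4.95 MHz ≤ fs/2 = 14.625 MHz, appears at 4.95 MHz.
34.2 MHz and 53.55 MHz both map to 4.95 MHz.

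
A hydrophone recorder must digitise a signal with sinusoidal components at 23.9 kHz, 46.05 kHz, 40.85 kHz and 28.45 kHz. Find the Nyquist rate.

Highest-frequency component: 46.05 kHz.
Nyquist rate = 2 × 46.05 kHz = 92.1 kHz.

92.1 kHz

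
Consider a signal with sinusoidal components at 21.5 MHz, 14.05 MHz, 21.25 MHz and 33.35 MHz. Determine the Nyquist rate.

66.7 MHz

Highest-frequency component: 33.35 MHz.
Nyquist rate = 2 × 33.35 MHz = 66.7 MHz.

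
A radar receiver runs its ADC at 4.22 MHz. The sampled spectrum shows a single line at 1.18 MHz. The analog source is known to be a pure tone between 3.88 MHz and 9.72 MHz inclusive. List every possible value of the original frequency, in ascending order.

5.4 MHz, 7.26 MHz, 9.62 MHz

Frequencies that alias to 1.18 MHz are k·fs ± 1.18 MHz for integer k ≥ 0.
k=0: 1.18 MHz.
k=1: 3.04 MHz, 5.4 MHz.
k=2: 7.26 MHz, 9.62 MHz.
k=3: 11.48 MHz, 13.84 MHz.
Within [3.88 MHz, 9.72 MHz]: 5.4 MHz, 7.26 MHz, 9.62 MHz.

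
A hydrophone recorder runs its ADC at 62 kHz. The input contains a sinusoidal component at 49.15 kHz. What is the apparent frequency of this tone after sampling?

49.15 kHz > fs/2 = 31 kHz, folds to fs − 49.15 kHz = 12.85 kHz.

12.85 kHz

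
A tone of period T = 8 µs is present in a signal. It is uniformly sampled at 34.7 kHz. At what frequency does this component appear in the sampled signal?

T = 8 µs → f = 1/T = 125 kHz.
125 kHz mod fs = 20.9 kHz.
20.9 kHz > fs/2 = 17.35 kHz, folds to fs − 20.9 kHz = 13.8 kHz.

13.8 kHz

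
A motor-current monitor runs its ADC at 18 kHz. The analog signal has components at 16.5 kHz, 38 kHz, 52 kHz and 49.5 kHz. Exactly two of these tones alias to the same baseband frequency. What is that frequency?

2 kHz

fs/2 = 9 kHz.
16.5 kHz > fs/2 = 9 kHz, folds to fs − 16.5 kHz = 1.5 kHz.
38 kHz mod fs = 2 kHz.
2 kHz ≤ fs/2 = 9 kHz, appears at 2 kHz.
52 kHz mod fs = 16 kHz.
16 kHz > fs/2 = 9 kHz, folds to fs − 16 kHz = 2 kHz.
49.5 kHz mod fs = 13.5 kHz.
13.5 kHz > fs/2 = 9 kHz, folds to fs − 13.5 kHz = 4.5 kHz.
38 kHz and 52 kHz both map to 2 kHz.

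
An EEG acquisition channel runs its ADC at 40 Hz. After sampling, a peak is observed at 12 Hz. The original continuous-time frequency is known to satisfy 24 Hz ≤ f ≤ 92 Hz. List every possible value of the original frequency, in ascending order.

28 Hz, 52 Hz, 68 Hz, 92 Hz

Frequencies that alias to 12 Hz are k·fs ± 12 Hz for integer k ≥ 0.
k=0: 12 Hz.
k=1: 28 Hz, 52 Hz.
k=2: 68 Hz, 92 Hz.
k=3: 108 Hz, 132 Hz.
Within [24 Hz, 92 Hz]: 28 Hz, 52 Hz, 68 Hz, 92 Hz.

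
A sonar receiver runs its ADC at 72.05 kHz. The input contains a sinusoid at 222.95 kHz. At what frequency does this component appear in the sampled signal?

222.95 kHz mod fs = 6.8 kHz.
6.8 kHz ≤ fs/2 = 36.025 kHz, appears at 6.8 kHz.

6.8 kHz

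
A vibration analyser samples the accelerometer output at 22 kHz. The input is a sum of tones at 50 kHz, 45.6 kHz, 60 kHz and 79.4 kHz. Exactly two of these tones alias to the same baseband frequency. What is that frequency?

6 kHz

fs/2 = 11 kHz.
50 kHz mod fs = 6 kHz.
6 kHz ≤ fs/2 = 11 kHz, appears at 6 kHz.
45.6 kHz mod fs = 1.6 kHz.
1.6 kHz ≤ fs/2 = 11 kHz, appears at 1.6 kHz.
60 kHz mod fs = 16 kHz.
16 kHz > fs/2 = 11 kHz, folds to fs − 16 kHz = 6 kHz.
79.4 kHz mod fs = 13.4 kHz.
13.4 kHz > fs/2 = 11 kHz, folds to fs − 13.4 kHz = 8.6 kHz.
50 kHz and 60 kHz both map to 6 kHz.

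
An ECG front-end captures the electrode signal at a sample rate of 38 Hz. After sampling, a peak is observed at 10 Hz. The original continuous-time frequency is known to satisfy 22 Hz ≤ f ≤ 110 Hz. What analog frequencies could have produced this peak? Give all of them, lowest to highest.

28 Hz, 48 Hz, 66 Hz, 86 Hz, 104 Hz

Frequencies that alias to 10 Hz are k·fs ± 10 Hz for integer k ≥ 0.
k=0: 10 Hz.
k=1: 28 Hz, 48 Hz.
k=2: 66 Hz, 86 Hz.
k=3: 104 Hz, 124 Hz.
k=4: 142 Hz, 162 Hz.
Within [22 Hz, 110 Hz]: 28 Hz, 48 Hz, 66 Hz, 86 Hz, 104 Hz.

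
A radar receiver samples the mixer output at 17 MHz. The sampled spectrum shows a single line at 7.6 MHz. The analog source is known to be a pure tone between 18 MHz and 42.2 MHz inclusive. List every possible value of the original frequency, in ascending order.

24.6 MHz, 26.4 MHz, 41.6 MHz

Frequencies that alias to 7.6 MHz are k·fs ± 7.6 MHz for integer k ≥ 0.
k=0: 7.6 MHz.
k=1: 9.4 MHz, 24.6 MHz.
k=2: 26.4 MHz, 41.6 MHz.
k=3: 43.4 MHz, 58.6 MHz.
Within [18 MHz, 42.2 MHz]: 24.6 MHz, 26.4 MHz, 41.6 MHz.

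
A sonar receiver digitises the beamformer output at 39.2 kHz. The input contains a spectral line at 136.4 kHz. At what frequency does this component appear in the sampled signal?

18.8 kHz

136.4 kHz mod fs = 18.8 kHz.
18.8 kHz ≤ fs/2 = 19.6 kHz, appears at 18.8 kHz.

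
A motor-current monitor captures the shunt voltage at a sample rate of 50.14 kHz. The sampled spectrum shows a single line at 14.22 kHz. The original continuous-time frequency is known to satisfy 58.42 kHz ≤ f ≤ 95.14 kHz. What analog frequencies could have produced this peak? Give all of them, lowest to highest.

64.36 kHz, 86.06 kHz

Frequencies that alias to 14.22 kHz are k·fs ± 14.22 kHz for integer k ≥ 0.
k=0: 14.22 kHz.
k=1: 35.92 kHz, 64.36 kHz.
k=2: 86.06 kHz, 114.5 kHz.
k=3: 136.2 kHz, 164.64 kHz.
Within [58.42 kHz, 95.14 kHz]: 64.36 kHz, 86.06 kHz.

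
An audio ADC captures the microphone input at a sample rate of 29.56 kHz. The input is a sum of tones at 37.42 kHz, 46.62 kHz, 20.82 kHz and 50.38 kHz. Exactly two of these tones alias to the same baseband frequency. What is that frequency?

8.74 kHz

fs/2 = 14.78 kHz.
37.42 kHz mod fs = 7.86 kHz.
7.86 kHz ≤ fs/2 = 14.78 kHz, appears at 7.86 kHz.
46.62 kHz mod fs = 17.06 kHz.
17.06 kHz > fs/2 = 14.78 kHz, folds to fs − 17.06 kHz = 12.5 kHz.
20.82 kHz > fs/2 = 14.78 kHz, folds to fs − 20.82 kHz = 8.74 kHz.
50.38 kHz mod fs = 20.82 kHz.
20.82 kHz > fs/2 = 14.78 kHz, folds to fs − 20.82 kHz = 8.74 kHz.
20.82 kHz and 50.38 kHz both map to 8.74 kHz.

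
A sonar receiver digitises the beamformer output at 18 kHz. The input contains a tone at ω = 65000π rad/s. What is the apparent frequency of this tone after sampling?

ω = 65000π rad/s → f = ω/(2π) = 32500 Hz = 32.5 kHz.
32.5 kHz mod fs = 14.5 kHz.
14.5 kHz > fs/2 = 9 kHz, folds to fs − 14.5 kHz = 3.5 kHz.

3.5 kHz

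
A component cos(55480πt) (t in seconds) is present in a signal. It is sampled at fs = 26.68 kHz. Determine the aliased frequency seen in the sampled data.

1.06 kHz

ω = 55480π rad/s → f = ω/(2π) = 27740 Hz = 27.74 kHz.
27.74 kHz mod fs = 1.06 kHz.
1.06 kHz ≤ fs/2 = 13.34 kHz, appears at 1.06 kHz.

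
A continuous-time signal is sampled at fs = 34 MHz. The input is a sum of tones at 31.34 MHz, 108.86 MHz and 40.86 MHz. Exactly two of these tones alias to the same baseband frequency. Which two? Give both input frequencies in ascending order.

40.86 MHz, 108.86 MHz

fs/2 = 17 MHz.
31.34 MHz > fs/2 = 17 MHz, folds to fs − 31.34 MHz = 2.66 MHz.
108.86 MHz mod fs = 6.86 MHz.
6.86 MHz ≤ fs/2 = 17 MHz, appears at 6.86 MHz.
40.86 MHz mod fs = 6.86 MHz.
6.86 MHz ≤ fs/2 = 17 MHz, appears at 6.86 MHz.
40.86 MHz and 108.86 MHz both map to 6.86 MHz.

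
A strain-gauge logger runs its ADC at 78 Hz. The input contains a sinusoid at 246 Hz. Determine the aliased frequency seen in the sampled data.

246 Hz mod fs = 12 Hz.
12 Hz ≤ fs/2 = 39 Hz, appears at 12 Hz.

12 Hz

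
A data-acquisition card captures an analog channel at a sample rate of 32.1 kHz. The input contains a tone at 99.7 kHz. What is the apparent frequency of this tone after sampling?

99.7 kHz mod fs = 3.4 kHz.
3.4 kHz ≤ fs/2 = 16.05 kHz, appears at 3.4 kHz.

3.4 kHz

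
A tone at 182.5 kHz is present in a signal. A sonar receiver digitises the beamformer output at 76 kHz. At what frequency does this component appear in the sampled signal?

30.5 kHz

182.5 kHz mod fs = 30.5 kHz.
30.5 kHz ≤ fs/2 = 38 kHz, appears at 30.5 kHz.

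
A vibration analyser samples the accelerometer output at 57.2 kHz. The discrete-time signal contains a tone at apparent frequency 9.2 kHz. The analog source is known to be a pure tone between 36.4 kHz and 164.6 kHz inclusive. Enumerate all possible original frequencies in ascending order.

Frequencies that alias to 9.2 kHz are k·fs ± 9.2 kHz for integer k ≥ 0.
k=0: 9.2 kHz.
k=1: 48 kHz, 66.4 kHz.
k=2: 105.2 kHz, 123.6 kHz.
k=3: 162.4 kHz, 180.8 kHz.
k=4: 219.6 kHz, 238 kHz.
Within [36.4 kHz, 164.6 kHz]: 48 kHz, 66.4 kHz, 105.2 kHz, 123.6 kHz, 162.4 kHz.

48 kHz, 66.4 kHz, 105.2 kHz, 123.6 kHz, 162.4 kHz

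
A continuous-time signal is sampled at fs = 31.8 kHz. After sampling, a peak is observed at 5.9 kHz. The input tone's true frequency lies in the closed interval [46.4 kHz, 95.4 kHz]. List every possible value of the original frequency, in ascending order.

Frequencies that alias to 5.9 kHz are k·fs ± 5.9 kHz for integer k ≥ 0.
k=0: 5.9 kHz.
k=1: 25.9 kHz, 37.7 kHz.
k=2: 57.7 kHz, 69.5 kHz.
k=3: 89.5 kHz, 101.3 kHz.
k=4: 121.3 kHz, 133.1 kHz.
Within [46.4 kHz, 95.4 kHz]: 57.7 kHz, 69.5 kHz, 89.5 kHz.

57.7 kHz, 69.5 kHz, 89.5 kHz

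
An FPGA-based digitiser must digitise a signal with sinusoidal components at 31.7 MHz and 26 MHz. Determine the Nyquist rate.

63.4 MHz

Highest-frequency component: 31.7 MHz.
Nyquist rate = 2 × 31.7 MHz = 63.4 MHz.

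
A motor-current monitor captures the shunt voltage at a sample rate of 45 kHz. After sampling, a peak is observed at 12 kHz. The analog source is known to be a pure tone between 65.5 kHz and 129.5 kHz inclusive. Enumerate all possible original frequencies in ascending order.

Frequencies that alias to 12 kHz are k·fs ± 12 kHz for integer k ≥ 0.
k=0: 12 kHz.
k=1: 33 kHz, 57 kHz.
k=2: 78 kHz, 102 kHz.
k=3: 123 kHz, 147 kHz.
k=4: 168 kHz, 192 kHz.
Within [65.5 kHz, 129.5 kHz]: 78 kHz, 102 kHz, 123 kHz.

78 kHz, 102 kHz, 123 kHz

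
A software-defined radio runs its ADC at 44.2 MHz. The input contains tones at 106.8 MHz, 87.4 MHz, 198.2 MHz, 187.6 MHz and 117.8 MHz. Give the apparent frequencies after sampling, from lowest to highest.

fs/2 = 22.1 MHz.
106.8 MHz mod fs = 18.4 MHz.
18.4 MHz ≤ fs/2 = 22.1 MHz, appears at 18.4 MHz.
87.4 MHz mod fs = 43.2 MHz.
43.2 MHz > fs/2 = 22.1 MHz, folds to fs − 43.2 MHz = 1 MHz.
198.2 MHz mod fs = 21.4 MHz.
21.4 MHz ≤ fs/2 = 22.1 MHz, appears at 21.4 MHz.
187.6 MHz mod fs = 10.8 MHz.
10.8 MHz ≤ fs/2 = 22.1 MHz, appears at 10.8 MHz.
117.8 MHz mod fs = 29.4 MHz.
29.4 MHz > fs/2 = 22.1 MHz, folds to fs − 29.4 MHz = 14.8 MHz.
Distinct values: {1 MHz, 10.8 MHz, 14.8 MHz, 18.4 MHz, 21.4 MHz}.

1 MHz, 10.8 MHz, 14.8 MHz, 18.4 MHz, 21.4 MHz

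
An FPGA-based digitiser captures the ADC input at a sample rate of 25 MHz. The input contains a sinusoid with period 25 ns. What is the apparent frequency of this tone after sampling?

10 MHz

T = 25 ns → f = 1/T = 40 MHz.
40 MHz mod fs = 15 MHz.
15 MHz > fs/2 = 12.5 MHz, folds to fs − 15 MHz = 10 MHz.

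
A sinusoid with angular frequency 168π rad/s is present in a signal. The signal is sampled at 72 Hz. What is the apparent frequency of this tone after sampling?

12 Hz

ω = 168π rad/s → f = ω/(2π) = 84 Hz.
84 Hz mod fs = 12 Hz.
12 Hz ≤ fs/2 = 36 Hz, appears at 12 Hz.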